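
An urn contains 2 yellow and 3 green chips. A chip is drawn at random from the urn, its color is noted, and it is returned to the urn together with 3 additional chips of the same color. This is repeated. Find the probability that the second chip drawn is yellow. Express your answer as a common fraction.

Condition on the first draw. If first is yellow (prob 2/5), second-yellow has prob (5)/(8); if not (prob 3/5), it has prob 2/(8).
P = (2/5)·(5/8) + (3/5)·(2/8) = 2/5 ≈ 0.4000.

2/5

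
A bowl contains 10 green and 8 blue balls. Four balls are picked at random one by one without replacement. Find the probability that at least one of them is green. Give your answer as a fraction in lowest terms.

Use the complement: P(at least one green) = 1 − P(no green).
P(none) = C(8,4)/C(18,4) = 70/3060.
So P = 1 − 70/3060 = 299/306 ≈ 0.9771.

299/306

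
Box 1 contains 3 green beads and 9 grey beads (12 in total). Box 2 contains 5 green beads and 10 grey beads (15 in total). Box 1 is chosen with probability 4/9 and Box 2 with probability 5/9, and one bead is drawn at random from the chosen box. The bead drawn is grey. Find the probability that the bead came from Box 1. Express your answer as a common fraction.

9/19

P(grey | Box 1) = 3/4; P(grey | Box 2) = 2/3.
P(grey) = 4/9·3/4 + 5/9·2/3 = 19/27.
By Bayes' rule, P(Box 1 | grey) = 1/3 / 19/27 = 9/19 ≈ 0.4737.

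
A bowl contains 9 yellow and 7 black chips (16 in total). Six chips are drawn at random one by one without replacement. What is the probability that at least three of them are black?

Sum the hypergeometric tail for j = 3,…,6 black chips.
Favorable = C(7,3)·C(9,3) + C(7,4)·C(9,2) + C(7,5)·C(9,1) + C(7,6)·C(9,0) = 4396; total = C(16,6) = 8008.
P = 4396/8008 = 157/286 ≈ 0.5490.

157/286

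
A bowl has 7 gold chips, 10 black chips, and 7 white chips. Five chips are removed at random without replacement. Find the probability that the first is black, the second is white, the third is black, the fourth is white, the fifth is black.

Multiply the conditional probability of each draw in order, without replacement, so each draw removes one from its color and from the total.
P = (10/24) · (7/23) · (9/22) · (6/21) · (8/20) = 3/506 ≈ 0.0059.

3/506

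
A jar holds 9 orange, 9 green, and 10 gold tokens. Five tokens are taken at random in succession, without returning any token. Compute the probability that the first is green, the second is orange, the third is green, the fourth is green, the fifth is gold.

1/260

Multiply the conditional probability of each draw in order, without replacement, so each draw removes one from its color and from the total.
P = (9/28) · (9/27) · (8/26) · (7/25) · (10/24) = 1/260 ≈ 0.0038.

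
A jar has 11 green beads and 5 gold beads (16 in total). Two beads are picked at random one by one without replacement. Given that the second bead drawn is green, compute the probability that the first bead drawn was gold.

1/3

P(first=gold and the second bead drawn is green) = (5/16)·(11/15) = 11/48.
P(the second bead drawn is green) = Σ over first color = 11/24 + 11/48 = 11/16.
By Bayes, P(first=gold | the second bead drawn is green) = 11/48 / 11/16 = 1/3 ≈ 0.3333.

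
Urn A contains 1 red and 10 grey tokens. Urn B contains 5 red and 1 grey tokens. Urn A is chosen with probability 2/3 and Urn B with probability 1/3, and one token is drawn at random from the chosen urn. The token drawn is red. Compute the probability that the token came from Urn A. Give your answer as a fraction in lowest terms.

P(red | Urn A) = 1/11; P(red | Urn B) = 5/6.
P(red) = 2/3·1/11 + 1/3·5/6 = 67/198.
By Bayes' rule, P(Urn A | red) = 2/33 / 67/198 = 12/67 ≈ 0.1791.

12/67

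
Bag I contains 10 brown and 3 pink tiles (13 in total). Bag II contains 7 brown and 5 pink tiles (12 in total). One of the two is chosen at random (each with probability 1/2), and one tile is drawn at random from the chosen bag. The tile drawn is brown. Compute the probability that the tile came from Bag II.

P(brown | Bag I) = 10/13; P(brown | Bag II) = 7/12.
P(brown) = 1/2·10/13 + 1/2·7/12 = 211/312.
By Bayes' rule, P(Bag II | brown) = 7/24 / 211/312 = 91/211 ≈ 0.4313.

91/211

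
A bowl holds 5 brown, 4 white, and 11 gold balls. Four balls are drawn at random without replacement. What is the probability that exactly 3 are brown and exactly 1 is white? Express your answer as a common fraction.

8/969

Unordered draws without replacement: count favorable combinations over C(20,4).
Favorable = C(5,3) · C(4,1) · C(11,0) = 40; total = C(20,4) = 4845.
P = 40/4845 = 8/969 ≈ 0.0083.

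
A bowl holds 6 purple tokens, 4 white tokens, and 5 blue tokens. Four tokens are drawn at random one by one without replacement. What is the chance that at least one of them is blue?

11/13

Use the complement: P(at least one blue) = 1 − P(no blue).
P(none) = C(10,4)/C(15,4) = 210/1365.
So P = 1 − 210/1365 = 11/13 ≈ 0.8462.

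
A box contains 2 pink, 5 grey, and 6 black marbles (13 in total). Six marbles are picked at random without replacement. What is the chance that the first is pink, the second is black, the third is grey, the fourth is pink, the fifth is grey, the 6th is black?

5/5148

Multiply the conditional probability of each draw in order, without replacement, so each draw removes one from its color and from the total.
P = (2/13) · (6/12) · (5/11) · (1/10) · (4/9) · (5/8) = 5/5148 ≈ 0.0010.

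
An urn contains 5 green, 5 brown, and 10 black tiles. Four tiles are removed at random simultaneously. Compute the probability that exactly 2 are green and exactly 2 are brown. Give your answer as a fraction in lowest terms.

Unordered draws without replacement: count favorable combinations over C(20,4).
Favorable = C(5,2) · C(5,2) · C(10,0) = 100; total = C(20,4) = 4845.
P = 100/4845 = 20/969 ≈ 0.0206.

20/969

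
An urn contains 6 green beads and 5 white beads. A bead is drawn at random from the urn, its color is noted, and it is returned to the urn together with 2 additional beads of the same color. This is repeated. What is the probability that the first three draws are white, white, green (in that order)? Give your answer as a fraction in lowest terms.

14/143

Track the composition after each reinforcement of +2.
P = (5/11) · (7/13) · (6/15) = 14/143 ≈ 0.0979.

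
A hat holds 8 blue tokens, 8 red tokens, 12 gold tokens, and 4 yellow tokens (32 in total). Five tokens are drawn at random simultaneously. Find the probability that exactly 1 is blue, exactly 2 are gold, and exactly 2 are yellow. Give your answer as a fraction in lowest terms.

Unordered draws without replacement: count favorable combinations over C(32,5).
Favorable = C(8,1) · C(8,0) · C(12,2) · C(4,2) = 3168; total = C(32,5) = 201376.
P = 3168/201376 = 99/6293 ≈ 0.0157.

99/6293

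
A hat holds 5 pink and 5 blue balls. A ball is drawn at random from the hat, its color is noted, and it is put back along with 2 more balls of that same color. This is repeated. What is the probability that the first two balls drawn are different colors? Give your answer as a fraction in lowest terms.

5/12

Either blue then pink, or pink then blue; after the first draw the total is 12.
P = (5/10)·(5/12) + (5/10)·(5/12) = 5/12 ≈ 0.4167.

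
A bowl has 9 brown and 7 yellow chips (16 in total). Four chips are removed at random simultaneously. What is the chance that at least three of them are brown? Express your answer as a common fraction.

Sum the hypergeometric tail for j = 3,…,4 brown chips.
Favorable = C(9,3)·C(7,1) + C(9,4)·C(7,0) = 714; total = C(16,4) = 1820.
P = 714/1820 = 51/130 ≈ 0.3923.

51/130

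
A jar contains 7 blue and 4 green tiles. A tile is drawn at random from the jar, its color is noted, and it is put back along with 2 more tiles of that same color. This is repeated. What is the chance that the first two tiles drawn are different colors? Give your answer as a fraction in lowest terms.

Either green then blue, or blue then green; after the first draw the total is 13.
P = (4/11)·(7/13) + (7/11)·(4/13) = 56/143 ≈ 0.3916.

56/143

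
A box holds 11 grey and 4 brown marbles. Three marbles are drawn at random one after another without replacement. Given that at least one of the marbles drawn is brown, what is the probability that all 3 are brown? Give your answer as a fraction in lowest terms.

2/145

P(all 3 brown) = C(4,3)/C(15,3) = 4/455; P(at least one brown) = 1 − C(11,3)/C(15,3) = 58/91.
Since 'all 3 brown' ⊆ 'at least one brown', P(all 3 | at least one) = 4/455 / 58/91 = 2/145 ≈ 0.0138.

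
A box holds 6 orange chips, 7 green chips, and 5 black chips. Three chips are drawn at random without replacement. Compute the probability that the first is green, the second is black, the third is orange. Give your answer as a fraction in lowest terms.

Multiply the conditional probability of each draw in order, without replacement, so each draw removes one from its color and from the total.
P = (7/18) · (5/17) · (6/16) = 35/816 ≈ 0.0429.

35/816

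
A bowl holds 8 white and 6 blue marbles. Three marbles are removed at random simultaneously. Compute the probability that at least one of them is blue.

11/13

Use the complement: P(at least one blue) = 1 − P(no blue).
P(none) = C(8,3)/C(14,3) = 56/364.
So P = 1 − 56/364 = 11/13 ≈ 0.8462.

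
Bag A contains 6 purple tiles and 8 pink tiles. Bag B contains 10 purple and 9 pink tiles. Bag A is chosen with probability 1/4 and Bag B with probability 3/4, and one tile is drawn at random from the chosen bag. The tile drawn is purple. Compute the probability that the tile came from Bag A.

19/89

P(purple | Bag A) = 3/7; P(purple | Bag B) = 10/19.
P(purple) = 1/4·3/7 + 3/4·10/19 = 267/532.
By Bayes' rule, P(Bag A | purple) = 3/28 / 267/532 = 19/89 ≈ 0.2135.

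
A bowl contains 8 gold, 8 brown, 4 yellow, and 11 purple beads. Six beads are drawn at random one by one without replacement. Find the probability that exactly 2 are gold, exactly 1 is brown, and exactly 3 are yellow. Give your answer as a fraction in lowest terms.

128/105183

Unordered draws without replacement: count favorable combinations over C(31,6).
Favorable = C(8,2) · C(8,1) · C(4,3) · C(11,0) = 896; total = C(31,6) = 736281.
P = 896/736281 = 128/105183 ≈ 0.0012.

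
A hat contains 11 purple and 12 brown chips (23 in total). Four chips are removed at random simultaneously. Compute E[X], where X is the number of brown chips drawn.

48/23

By linearity of expectation, E[X] = Σ P(draw i is brown); by symmetry each draw (even without replacement) has P(brown) = 12/23.
E[X] = 4 · 12/23 = 48/23 ≈ 2.0870.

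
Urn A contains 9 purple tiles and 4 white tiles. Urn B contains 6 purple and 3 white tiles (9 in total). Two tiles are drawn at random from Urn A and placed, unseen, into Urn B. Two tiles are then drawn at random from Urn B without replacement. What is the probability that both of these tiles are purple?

Condition on how many of the transferred tiles are purple (from Urn A: 9 purple of 13; then Urn B has 11 total).
  0 purple: C(9,0)C(4,2)/C(13,2) = 1/13; then P = C(6,2)/C(11,2) = 3/11
  1 purple: C(9,1)C(4,1)/C(13,2) = 6/13; then P = C(7,2)/C(11,2) = 21/55
  2 purple: C(9,2)C(4,0)/C(13,2) = 6/13; then P = C(8,2)/C(11,2) = 28/55
P(both purple) = 309/715 ≈ 0.4322.

309/715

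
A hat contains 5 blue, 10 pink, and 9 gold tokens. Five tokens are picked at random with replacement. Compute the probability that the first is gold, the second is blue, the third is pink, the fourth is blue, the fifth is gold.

125/49152

Multiply the conditional probability of each draw in order, with replacement (the composition resets each draw).
P = (9/24) · (5/24) · (10/24) · (5/24) · (9/24) = 125/49152 ≈ 0.0025.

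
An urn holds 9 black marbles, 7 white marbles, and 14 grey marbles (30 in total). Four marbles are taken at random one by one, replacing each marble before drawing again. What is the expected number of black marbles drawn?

By linearity of expectation, E[X] = Σ P(draw i is black); each independent draw has P(black) = 9/30.
E[X] = 4 · 9/30 = 6/5 ≈ 1.2000.

6/5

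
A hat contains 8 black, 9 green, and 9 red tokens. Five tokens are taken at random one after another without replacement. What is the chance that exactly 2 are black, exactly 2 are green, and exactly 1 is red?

Unordered draws without replacement: count favorable combinations over C(26,5).
Favorable = C(8,2) · C(9,2) · C(9,1) = 9072; total = C(26,5) = 65780.
P = 9072/65780 = 2268/16445 ≈ 0.1379.

2268/16445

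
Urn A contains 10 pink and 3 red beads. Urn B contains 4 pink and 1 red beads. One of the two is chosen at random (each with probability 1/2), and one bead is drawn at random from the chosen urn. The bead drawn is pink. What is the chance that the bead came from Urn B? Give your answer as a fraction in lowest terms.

26/51

P(pink | Urn A) = 10/13; P(pink | Urn B) = 4/5.
P(pink) = 1/2·10/13 + 1/2·4/5 = 51/65.
By Bayes' rule, P(Urn B | pink) = 2/5 / 51/65 = 26/51 ≈ 0.5098.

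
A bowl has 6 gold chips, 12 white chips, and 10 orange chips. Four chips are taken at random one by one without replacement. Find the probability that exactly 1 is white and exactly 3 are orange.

32/455

Unordered draws without replacement: count favorable combinations over C(28,4).
Favorable = C(6,0) · C(12,1) · C(10,3) = 1440; total = C(28,4) = 20475.
P = 1440/20475 = 32/455 ≈ 0.0703.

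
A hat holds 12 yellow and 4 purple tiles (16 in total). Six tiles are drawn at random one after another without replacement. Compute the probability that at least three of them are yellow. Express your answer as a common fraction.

Sum the hypergeometric tail for j = 3,…,6 yellow tiles.
Favorable = C(12,3)·C(4,3) + C(12,4)·C(4,2) + C(12,5)·C(4,1) + C(12,6)·C(4,0) = 7942; total = C(16,6) = 8008.
P = 7942/8008 = 361/364 ≈ 0.9918.

361/364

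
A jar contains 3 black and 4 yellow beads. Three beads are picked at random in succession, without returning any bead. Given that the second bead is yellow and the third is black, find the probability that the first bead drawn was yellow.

3/5

P(first=yellow and the second bead is yellow and the third is black) = (4/7)·(3/6)·(3/5) = 6/35.
P(E) = Σ over first color = 4/35 + 6/35 = 2/7.
By Bayes, P(first=yellow | E) = 6/35 / 2/7 = 3/5 ≈ 0.6000.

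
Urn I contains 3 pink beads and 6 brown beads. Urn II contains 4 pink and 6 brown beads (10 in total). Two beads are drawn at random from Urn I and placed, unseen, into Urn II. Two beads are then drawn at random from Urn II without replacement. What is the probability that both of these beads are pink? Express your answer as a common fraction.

Condition on how many of the transferred beads are pink (from Urn I: 3 pink of 9; then Urn II has 12 total).
  0 pink: C(3,0)C(6,2)/C(9,2) = 5/12; then P = C(4,2)/C(12,2) = 1/11
  1 pink: C(3,1)C(6,1)/C(9,2) = 1/2; then P = C(5,2)/C(12,2) = 5/33
  2 pink: C(3,2)C(6,0)/C(9,2) = 1/12; then P = C(6,2)/C(12,2) = 5/22
P(both pink) = 35/264 ≈ 0.1326.

35/264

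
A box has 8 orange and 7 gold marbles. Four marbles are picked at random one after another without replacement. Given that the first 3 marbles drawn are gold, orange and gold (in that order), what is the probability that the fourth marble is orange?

After removing 1 orange, 2 gold, the box has 7 orange out of 12 remaining.
P(fourth is orange | given) = 7/12 ≈ 0.5833.

7/12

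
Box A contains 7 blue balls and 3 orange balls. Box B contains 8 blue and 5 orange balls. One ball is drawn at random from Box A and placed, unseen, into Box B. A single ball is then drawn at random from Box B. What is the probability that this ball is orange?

53/140

Condition on how many of the transferred balls are orange (from Box A: 3 orange of 10; then Box B has 14 total).
  0 orange: C(3,0)C(7,1)/C(10,1) = 7/10; then P = 5/14
  1 orange: C(3,1)C(7,0)/C(10,1) = 3/10; then P = 6/14
P(orange from Box B) = 53/140 ≈ 0.3786.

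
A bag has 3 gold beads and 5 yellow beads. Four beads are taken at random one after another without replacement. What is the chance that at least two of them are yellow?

Sum the hypergeometric tail for j = 2,…,4 yellow beads.
Favorable = C(5,2)·C(3,2) + C(5,3)·C(3,1) + C(5,4)·C(3,0) = 65; total = C(8,4) = 70.
P = 65/70 = 13/14 ≈ 0.9286.

13/14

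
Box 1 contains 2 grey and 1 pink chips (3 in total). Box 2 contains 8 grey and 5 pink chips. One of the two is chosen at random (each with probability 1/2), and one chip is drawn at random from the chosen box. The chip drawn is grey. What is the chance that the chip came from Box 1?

P(grey | Box 1) = 2/3; P(grey | Box 2) = 8/13.
P(grey) = 1/2·2/3 + 1/2·8/13 = 25/39.
By Bayes' rule, P(Box 1 | grey) = 1/3 / 25/39 = 13/25 ≈ 0.5200.

13/25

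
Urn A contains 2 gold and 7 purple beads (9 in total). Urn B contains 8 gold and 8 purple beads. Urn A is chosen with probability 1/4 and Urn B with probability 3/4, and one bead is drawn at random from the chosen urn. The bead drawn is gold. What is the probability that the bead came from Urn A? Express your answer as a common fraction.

4/31

P(gold | Urn A) = 2/9; P(gold | Urn B) = 1/2.
P(gold) = 1/4·2/9 + 3/4·1/2 = 31/72.
By Bayes' rule, P(Urn A | gold) = 1/18 / 31/72 = 4/31 ≈ 0.1290.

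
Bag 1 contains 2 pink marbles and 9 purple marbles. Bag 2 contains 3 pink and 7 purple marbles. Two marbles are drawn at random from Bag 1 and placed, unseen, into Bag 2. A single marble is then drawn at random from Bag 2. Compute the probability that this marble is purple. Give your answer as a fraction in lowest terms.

Condition on how many of the transferred marbles are purple (from Bag 1: 9 purple of 11; then Bag 2 has 12 total).
  0 purple: C(9,0)C(2,2)/C(11,2) = 1/55; then P = 7/12
  1 purple: C(9,1)C(2,1)/C(11,2) = 18/55; then P = 8/12
  2 purple: C(9,2)C(2,0)/C(11,2) = 36/55; then P = 9/12
P(purple from Bag 2) = 95/132 ≈ 0.7197.

95/132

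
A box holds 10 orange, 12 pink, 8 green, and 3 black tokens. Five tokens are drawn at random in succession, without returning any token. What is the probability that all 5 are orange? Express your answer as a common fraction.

Unordered draws without replacement: count favorable combinations over C(33,5).
Favorable = C(10,5) · C(12,0) · C(8,0) · C(3,0) = 252; total = C(33,5) = 237336.
P = 252/237336 = 21/19778 ≈ 0.0011.

21/19778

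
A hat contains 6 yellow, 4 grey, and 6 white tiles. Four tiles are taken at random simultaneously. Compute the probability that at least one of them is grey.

Use the complement: P(at least one grey) = 1 − P(no grey).
P(none) = C(12,4)/C(16,4) = 495/1820.
So P = 1 − 495/1820 = 265/364 ≈ 0.7280.

265/364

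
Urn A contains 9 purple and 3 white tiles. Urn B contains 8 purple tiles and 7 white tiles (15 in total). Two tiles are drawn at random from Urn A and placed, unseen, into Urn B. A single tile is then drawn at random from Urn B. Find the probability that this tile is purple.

19/34

Condition on how many of the transferred tiles are purple (from Urn A: 9 purple of 12; then Urn B has 17 total).
  0 purple: C(9,0)C(3,2)/C(12,2) = 1/22; then P = 8/17
  1 purple: C(9,1)C(3,1)/C(12,2) = 9/22; then P = 9/17
  2 purple: C(9,2)C(3,0)/C(12,2) = 6/11; then P = 10/17
P(purple from Urn B) = 19/34 ≈ 0.5588.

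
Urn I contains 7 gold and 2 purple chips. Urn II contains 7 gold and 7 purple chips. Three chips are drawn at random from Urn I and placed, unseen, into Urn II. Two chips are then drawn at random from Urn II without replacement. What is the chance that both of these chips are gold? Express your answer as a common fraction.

469/1632

Condition on how many of the transferred chips are gold (from Urn I: 7 gold of 9; then Urn II has 17 total).
  1 gold: C(7,1)C(2,2)/C(9,3) = 1/12; then P = C(8,2)/C(17,2) = 7/34
  2 gold: C(7,2)C(2,1)/C(9,3) = 1/2; then P = C(9,2)/C(17,2) = 9/34
  3 gold: C(7,3)C(2,0)/C(9,3) = 5/12; then P = C(10,2)/C(17,2) = 45/136
P(both gold) = 469/1632 ≈ 0.2874.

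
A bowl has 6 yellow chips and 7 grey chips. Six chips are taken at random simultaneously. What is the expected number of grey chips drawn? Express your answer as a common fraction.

By linearity of expectation, E[X] = Σ P(draw i is grey); by symmetry each draw (even without replacement) has P(grey) = 7/13.
E[X] = 6 · 7/13 = 42/13 ≈ 3.2308.

42/13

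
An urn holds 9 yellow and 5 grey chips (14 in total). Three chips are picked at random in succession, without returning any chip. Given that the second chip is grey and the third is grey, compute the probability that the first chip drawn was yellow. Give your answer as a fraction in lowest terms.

P(first=yellow and the second chip is grey and the third is grey) = (9/14)·(5/13)·(4/12) = 15/182.
P(E) = Σ over first color = 15/182 + 5/182 = 10/91.
By Bayes, P(first=yellow | E) = 15/182 / 10/91 = 3/4 ≈ 0.7500.

3/4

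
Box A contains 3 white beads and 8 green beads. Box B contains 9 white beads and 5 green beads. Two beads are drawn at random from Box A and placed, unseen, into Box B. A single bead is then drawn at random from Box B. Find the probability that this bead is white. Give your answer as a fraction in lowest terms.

105/176

Condition on how many of the transferred beads are white (from Box A: 3 white of 11; then Box B has 16 total).
  0 white: C(3,0)C(8,2)/C(11,2) = 28/55; then P = 9/16
  1 white: C(3,1)C(8,1)/C(11,2) = 24/55; then P = 10/16
  2 white: C(3,2)C(8,0)/C(11,2) = 3/55; then P = 11/16
P(white from Box B) = 105/176 ≈ 0.5966.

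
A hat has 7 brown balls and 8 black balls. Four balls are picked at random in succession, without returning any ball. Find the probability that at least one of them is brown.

37/39

Use the complement: P(at least one brown) = 1 − P(no brown).
P(none) = C(8,4)/C(15,4) = 70/1365.
So P = 1 − 70/1365 = 37/39 ≈ 0.9487.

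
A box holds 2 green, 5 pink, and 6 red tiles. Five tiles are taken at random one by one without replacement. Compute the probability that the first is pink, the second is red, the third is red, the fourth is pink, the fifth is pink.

5/429

Multiply the conditional probability of each draw in order, without replacement, so each draw removes one from its color and from the total.
P = (5/13) · (6/12) · (5/11) · (4/10) · (3/9) = 5/429 ≈ 0.0117.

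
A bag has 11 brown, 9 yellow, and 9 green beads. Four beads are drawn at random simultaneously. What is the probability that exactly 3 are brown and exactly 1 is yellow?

Unordered draws without replacement: count favorable combinations over C(29,4).
Favorable = C(11,3) · C(9,1) · C(9,0) = 1485; total = C(29,4) = 23751.
P = 1485/23751 = 165/2639 ≈ 0.0625.

165/2639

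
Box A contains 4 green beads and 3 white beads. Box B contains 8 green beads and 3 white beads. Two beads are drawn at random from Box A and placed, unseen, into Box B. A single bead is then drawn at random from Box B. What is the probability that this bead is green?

Condition on how many of the transferred beads are green (from Box A: 4 green of 7; then Box B has 13 total).
  0 green: C(4,0)C(3,2)/C(7,2) = 1/7; then P = 8/13
  1 green: C(4,1)C(3,1)/C(7,2) = 4/7; then P = 9/13
  2 green: C(4,2)C(3,0)/C(7,2) = 2/7; then P = 10/13
P(green from Box B) = 64/91 ≈ 0.7033.

64/91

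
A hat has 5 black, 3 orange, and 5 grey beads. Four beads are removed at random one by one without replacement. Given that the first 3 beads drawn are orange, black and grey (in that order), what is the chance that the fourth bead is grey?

2/5

After removing 1 black, 1 orange, 1 grey, the hat has 4 grey out of 10 remaining.
P(fourth is grey | given) = 4/10 = 2/5 ≈ 0.4000.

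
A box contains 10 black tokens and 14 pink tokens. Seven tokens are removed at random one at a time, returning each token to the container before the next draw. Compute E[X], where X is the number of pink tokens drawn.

By linearity of expectation, E[X] = Σ P(draw i is pink); each independent draw has P(pink) = 14/24.
E[X] = 7 · 14/24 = 49/12 ≈ 4.0833.

49/12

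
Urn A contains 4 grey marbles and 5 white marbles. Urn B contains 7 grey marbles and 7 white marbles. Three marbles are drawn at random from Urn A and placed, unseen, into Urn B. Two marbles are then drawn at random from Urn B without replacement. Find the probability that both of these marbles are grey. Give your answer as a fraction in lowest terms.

185/816

Condition on how many of the transferred marbles are grey (from Urn A: 4 grey of 9; then Urn B has 17 total).
  0 grey: C(4,0)C(5,3)/C(9,3) = 5/42; then P = C(7,2)/C(17,2) = 21/136
  1 grey: C(4,1)C(5,2)/C(9,3) = 10/21; then P = C(8,2)/C(17,2) = 7/34
  2 grey: C(4,2)C(5,1)/C(9,3) = 5/14; then P = C(9,2)/C(17,2) = 9/34
  3 grey: C(4,3)C(5,0)/C(9,3) = 1/21; then P = C(10,2)/C(17,2) = 45/136
P(both grey) = 185/816 ≈ 0.2267.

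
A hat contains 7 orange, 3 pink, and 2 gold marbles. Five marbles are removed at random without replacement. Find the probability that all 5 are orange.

7/264

Multiply the conditional probability of each draw in order, without replacement, so each draw removes one from its color and from the total.
P = (7/12) · (6/11) · (5/10) · (4/9) · (3/8) = 7/264 ≈ 0.0265.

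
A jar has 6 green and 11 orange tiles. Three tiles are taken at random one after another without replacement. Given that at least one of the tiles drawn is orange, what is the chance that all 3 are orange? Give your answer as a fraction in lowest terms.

1/4

P(all 3 orange) = C(11,3)/C(17,3) = 33/136; P(at least one orange) = 1 − C(6,3)/C(17,3) = 33/34.
Since 'all 3 orange' ⊆ 'at least one orange', P(all 3 | at least one) = 33/136 / 33/34 = 1/4 ≈ 0.2500.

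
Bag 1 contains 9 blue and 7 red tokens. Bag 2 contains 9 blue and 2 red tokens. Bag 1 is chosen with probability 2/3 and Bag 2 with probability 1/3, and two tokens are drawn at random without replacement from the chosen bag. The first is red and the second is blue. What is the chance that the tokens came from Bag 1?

77/101

P(E | Bag 1) = 21/80; P(E | Bag 2) = 9/55.
P(E) = 2/3·21/80 + 1/3·9/55 = 101/440.
By Bayes' rule, P(Bag 1 | E) = 7/40 / 101/440 = 77/101 ≈ 0.7624.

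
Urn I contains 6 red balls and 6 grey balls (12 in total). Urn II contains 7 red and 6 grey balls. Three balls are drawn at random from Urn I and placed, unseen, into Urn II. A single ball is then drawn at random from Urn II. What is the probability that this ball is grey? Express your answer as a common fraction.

15/32

Condition on how many of the transferred balls are grey (from Urn I: 6 grey of 12; then Urn II has 16 total).
  0 grey: C(6,0)C(6,3)/C(12,3) = 1/11; then P = 6/16
  1 grey: C(6,1)C(6,2)/C(12,3) = 9/22; then P = 7/16
  2 grey: C(6,2)C(6,1)/C(12,3) = 9/22; then P = 8/16
  3 grey: C(6,3)C(6,0)/C(12,3) = 1/11; then P = 9/16
P(grey from Urn II) = 15/32 ≈ 0.4688.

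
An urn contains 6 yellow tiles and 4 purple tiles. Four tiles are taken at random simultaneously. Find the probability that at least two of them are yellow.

Sum the hypergeometric tail for j = 2,…,4 yellow tiles.
Favorable = C(6,2)·C(4,2) + C(6,3)·C(4,1) + C(6,4)·C(4,0) = 185; total = C(10,4) = 210.
P = 185/210 = 37/42 ≈ 0.8810.

37/42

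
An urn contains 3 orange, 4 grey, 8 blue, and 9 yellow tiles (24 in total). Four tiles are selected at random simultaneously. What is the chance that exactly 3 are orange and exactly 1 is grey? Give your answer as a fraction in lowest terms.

Unordered draws without replacement: count favorable combinations over C(24,4).
Favorable = C(3,3) · C(4,1) · C(8,0) · C(9,0) = 4; total = C(24,4) = 10626.
P = 4/10626 = 2/5313 ≈ 0.0004.

2/5313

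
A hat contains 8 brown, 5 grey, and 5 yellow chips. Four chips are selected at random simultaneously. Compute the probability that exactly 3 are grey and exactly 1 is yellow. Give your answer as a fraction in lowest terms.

Unordered draws without replacement: count favorable combinations over C(18,4).
Favorable = C(8,0) · C(5,3) · C(5,1) = 50; total = C(18,4) = 3060.
P = 50/3060 = 5/306 ≈ 0.0163.

5/306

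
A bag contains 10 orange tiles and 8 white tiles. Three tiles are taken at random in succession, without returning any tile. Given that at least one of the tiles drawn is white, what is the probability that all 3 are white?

P(all 3 white) = C(8,3)/C(18,3) = 7/102; P(at least one white) = 1 − C(10,3)/C(18,3) = 29/34.
Since 'all 3 white' ⊆ 'at least one white', P(all 3 | at least one) = 7/102 / 29/34 = 7/87 ≈ 0.0805.

7/87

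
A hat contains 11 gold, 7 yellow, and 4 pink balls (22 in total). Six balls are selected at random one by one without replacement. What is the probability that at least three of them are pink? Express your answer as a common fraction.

Sum the hypergeometric tail for j = 3,…,4 pink balls.
Favorable = C(4,3)·C(18,3) + C(4,4)·C(18,2) = 3417; total = C(22,6) = 74613.
P = 3417/74613 = 67/1463 ≈ 0.0458.

67/1463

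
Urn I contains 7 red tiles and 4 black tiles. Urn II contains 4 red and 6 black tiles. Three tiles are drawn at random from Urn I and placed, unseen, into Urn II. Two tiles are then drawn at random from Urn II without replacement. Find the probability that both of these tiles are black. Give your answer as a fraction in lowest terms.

Condition on how many of the transferred tiles are black (from Urn I: 4 black of 11; then Urn II has 13 total).
  0 black: C(4,0)C(7,3)/C(11,3) = 7/33; then P = C(6,2)/C(13,2) = 5/26
  1 black: C(4,1)C(7,2)/C(11,3) = 28/55; then P = C(7,2)/C(13,2) = 7/26
  2 black: C(4,2)C(7,1)/C(11,3) = 14/55; then P = C(8,2)/C(13,2) = 14/39
  3 black: C(4,3)C(7,0)/C(11,3) = 4/165; then P = C(9,2)/C(13,2) = 6/13
P(both black) = 401/1430 ≈ 0.2804.

401/1430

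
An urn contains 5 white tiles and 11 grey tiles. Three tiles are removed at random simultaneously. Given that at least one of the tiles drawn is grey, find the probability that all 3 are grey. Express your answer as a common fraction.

P(all 3 grey) = C(11,3)/C(16,3) = 33/112; P(at least one grey) = 1 − C(5,3)/C(16,3) = 55/56.
Since 'all 3 grey' ⊆ 'at least one grey', P(all 3 | at least one) = 33/112 / 55/56 = 3/10 ≈ 0.3000.

3/10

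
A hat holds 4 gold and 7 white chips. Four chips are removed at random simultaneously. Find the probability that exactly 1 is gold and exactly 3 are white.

Unordered draws without replacement: count favorable combinations over C(11,4).
Favorable = C(4,1) · C(7,3) = 140; total = C(11,4) = 330.
P = 140/330 = 14/33 ≈ 0.4242.

14/33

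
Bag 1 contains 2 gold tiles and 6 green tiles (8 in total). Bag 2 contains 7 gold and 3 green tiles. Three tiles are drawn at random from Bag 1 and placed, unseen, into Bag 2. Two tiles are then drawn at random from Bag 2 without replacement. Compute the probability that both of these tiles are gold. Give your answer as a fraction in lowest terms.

123/364

Condition on how many of the transferred tiles are gold (from Bag 1: 2 gold of 8; then Bag 2 has 13 total).
  0 gold: C(2,0)C(6,3)/C(8,3) = 5/14; then P = C(7,2)/C(13,2) = 7/26
  1 gold: C(2,1)C(6,2)/C(8,3) = 15/28; then P = C(8,2)/C(13,2) = 14/39
  2 gold: C(2,2)C(6,1)/C(8,3) = 3/28; then P = C(9,2)/C(13,2) = 6/13
P(both gold) = 123/364 ≈ 0.3379.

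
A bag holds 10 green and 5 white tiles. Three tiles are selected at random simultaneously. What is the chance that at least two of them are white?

Sum the hypergeometric tail for j = 2,…,3 white tiles.
Favorable = C(5,2)·C(10,1) + C(5,3)·C(10,0) = 110; total = C(15,3) = 455.
P = 110/455 = 22/91 ≈ 0.2418.

22/91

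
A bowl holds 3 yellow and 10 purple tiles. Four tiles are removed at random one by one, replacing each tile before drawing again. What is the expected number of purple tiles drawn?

By linearity of expectation, E[X] = Σ P(draw i is purple); each independent draw has P(purple) = 10/13.
E[X] = 4 · 10/13 = 40/13 ≈ 3.0769.

40/13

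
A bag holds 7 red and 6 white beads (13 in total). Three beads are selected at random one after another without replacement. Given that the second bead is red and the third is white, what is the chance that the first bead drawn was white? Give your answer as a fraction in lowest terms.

P(first=white and the second bead is red and the third is white) = (6/13)·(7/12)·(5/11) = 35/286.
P(E) = Σ over first color = 21/143 + 35/286 = 7/26.
By Bayes, P(first=white | E) = 35/286 / 7/26 = 5/11 ≈ 0.4545.

5/11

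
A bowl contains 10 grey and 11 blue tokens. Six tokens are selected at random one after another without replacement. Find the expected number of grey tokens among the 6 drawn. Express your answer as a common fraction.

By linearity of expectation, E[X] = Σ P(draw i is grey); by symmetry each draw (even without replacement) has P(grey) = 10/21.
E[X] = 6 · 10/21 = 20/7 ≈ 2.8571.

20/7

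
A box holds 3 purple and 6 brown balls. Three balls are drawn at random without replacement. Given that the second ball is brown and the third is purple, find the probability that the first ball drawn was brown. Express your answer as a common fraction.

P(first=brown and the second ball is brown and the third is purple) = (6/9)·(5/8)·(3/7) = 5/28.
P(E) = Σ over first color = 1/14 + 5/28 = 1/4.
By Bayes, P(first=brown | E) = 5/28 / 1/4 = 5/7 ≈ 0.7143.

5/7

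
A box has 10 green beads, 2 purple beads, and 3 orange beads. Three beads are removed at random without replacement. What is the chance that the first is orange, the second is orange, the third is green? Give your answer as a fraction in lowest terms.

2/91

Multiply the conditional probability of each draw in order, without replacement, so each draw removes one from its color and from the total.
P = (3/15) · (2/14) · (10/13) = 2/91 ≈ 0.0220.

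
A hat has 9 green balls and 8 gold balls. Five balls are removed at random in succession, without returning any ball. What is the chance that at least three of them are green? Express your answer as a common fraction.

Sum the hypergeometric tail for j = 3,…,5 green balls.
Favorable = C(9,3)·C(8,2) + C(9,4)·C(8,1) + C(9,5)·C(8,0) = 3486; total = C(17,5) = 6188.
P = 3486/6188 = 249/442 ≈ 0.5633.

249/442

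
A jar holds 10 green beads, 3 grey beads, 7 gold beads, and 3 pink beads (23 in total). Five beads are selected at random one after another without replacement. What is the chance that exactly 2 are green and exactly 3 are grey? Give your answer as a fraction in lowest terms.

Unordered draws without replacement: count favorable combinations over C(23,5).
Favorable = C(10,2) · C(3,3) · C(7,0) · C(3,0) = 45; total = C(23,5) = 33649.
P = 45/33649 = 45/33649 ≈ 0.0013.

45/33649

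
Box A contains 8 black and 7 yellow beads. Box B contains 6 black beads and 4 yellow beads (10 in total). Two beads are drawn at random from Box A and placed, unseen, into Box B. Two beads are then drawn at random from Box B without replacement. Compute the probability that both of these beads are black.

Condition on how many of the transferred beads are black (from Box A: 8 black of 15; then Box B has 12 total).
  0 black: C(8,0)C(7,2)/C(15,2) = 1/5; then P = C(6,2)/C(12,2) = 5/22
  1 black: C(8,1)C(7,1)/C(15,2) = 8/15; then P = C(7,2)/C(12,2) = 7/22
  2 black: C(8,2)C(7,0)/C(15,2) = 4/15; then P = C(8,2)/C(12,2) = 14/33
P(both black) = 65/198 ≈ 0.3283.

65/198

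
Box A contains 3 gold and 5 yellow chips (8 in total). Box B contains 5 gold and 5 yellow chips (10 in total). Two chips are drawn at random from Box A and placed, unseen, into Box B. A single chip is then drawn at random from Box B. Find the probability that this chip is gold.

Condition on how many of the transferred chips are gold (from Box A: 3 gold of 8; then Box B has 12 total).
  0 gold: C(3,0)C(5,2)/C(8,2) = 5/14; then P = 5/12
  1 gold: C(3,1)C(5,1)/C(8,2) = 15/28; then P = 6/12
  2 gold: C(3,2)C(5,0)/C(8,2) = 3/28; then P = 7/12
P(gold from Box B) = 23/48 ≈ 0.4792.

23/48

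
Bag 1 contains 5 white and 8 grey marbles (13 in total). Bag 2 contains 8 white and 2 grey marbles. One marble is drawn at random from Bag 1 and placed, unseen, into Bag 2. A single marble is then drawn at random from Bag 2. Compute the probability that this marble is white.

Condition on how many of the transferred marbles are white (from Bag 1: 5 white of 13; then Bag 2 has 11 total).
  0 white: C(5,0)C(8,1)/C(13,1) = 8/13; then P = 8/11
  1 white: C(5,1)C(8,0)/C(13,1) = 5/13; then P = 9/11
P(white from Bag 2) = 109/143 ≈ 0.7622.

109/143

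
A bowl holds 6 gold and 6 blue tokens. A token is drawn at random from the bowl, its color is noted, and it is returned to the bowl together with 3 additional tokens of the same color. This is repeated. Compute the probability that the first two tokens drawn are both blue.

After a blue draw the bowl holds 9 blue out of 15.
P = (6/12)·(9/15) = 3/10 ≈ 0.3000.

3/10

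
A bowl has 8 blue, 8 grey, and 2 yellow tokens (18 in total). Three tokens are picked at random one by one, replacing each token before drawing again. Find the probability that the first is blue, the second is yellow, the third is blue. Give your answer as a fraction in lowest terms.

Multiply the conditional probability of each draw in order, with replacement (the composition resets each draw).
P = (8/18) · (2/18) · (8/18) = 16/729 ≈ 0.0219.

16/729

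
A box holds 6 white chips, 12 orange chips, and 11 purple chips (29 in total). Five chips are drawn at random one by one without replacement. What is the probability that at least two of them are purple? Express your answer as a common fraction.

Sum the hypergeometric tail for j = 2,…,5 purple chips.
Favorable = C(11,2)·C(18,3) + C(11,3)·C(18,2) + C(11,4)·C(18,1) + C(11,5)·C(18,0) = 76527; total = C(29,5) = 118755.
P = 76527/118755 = 8503/13195 ≈ 0.6444.

8503/13195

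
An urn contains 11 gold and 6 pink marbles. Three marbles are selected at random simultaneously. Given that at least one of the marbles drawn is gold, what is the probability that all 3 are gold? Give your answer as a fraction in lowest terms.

P(all 3 gold) = C(11,3)/C(17,3) = 33/136; P(at least one gold) = 1 − C(6,3)/C(17,3) = 33/34.
Since 'all 3 gold' ⊆ 'at least one gold', P(all 3 | at least one) = 33/136 / 33/34 = 1/4 ≈ 0.2500.

1/4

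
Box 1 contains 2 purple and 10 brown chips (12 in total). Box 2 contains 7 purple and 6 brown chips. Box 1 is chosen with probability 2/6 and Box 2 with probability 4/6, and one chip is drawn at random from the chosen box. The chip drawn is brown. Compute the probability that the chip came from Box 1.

65/137

P(brown | Box 1) = 5/6; P(brown | Box 2) = 6/13.
P(brown) = 1/3·5/6 + 2/3·6/13 = 137/234.
By Bayes' rule, P(Box 1 | brown) = 5/18 / 137/234 = 65/137 ≈ 0.4745.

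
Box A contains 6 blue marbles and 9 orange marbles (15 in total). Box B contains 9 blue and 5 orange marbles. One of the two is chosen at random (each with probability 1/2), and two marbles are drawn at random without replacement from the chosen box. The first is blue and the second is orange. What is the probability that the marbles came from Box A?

P(E | Box A) = 9/35; P(E | Box B) = 45/182.
P(E) = 1/2·9/35 + 1/2·45/182 = 459/1820.
By Bayes' rule, P(Box A | E) = 9/70 / 459/1820 = 26/51 ≈ 0.5098.

26/51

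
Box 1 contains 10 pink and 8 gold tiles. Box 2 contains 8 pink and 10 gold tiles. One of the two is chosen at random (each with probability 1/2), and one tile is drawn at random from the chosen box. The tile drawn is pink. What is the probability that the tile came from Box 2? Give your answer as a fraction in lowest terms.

P(pink | Box 1) = 5/9; P(pink | Box 2) = 4/9.
P(pink) = 1/2·5/9 + 1/2·4/9 = 1/2.
By Bayes' rule, P(Box 2 | pink) = 2/9 / 1/2 = 4/9 ≈ 0.4444.

4/9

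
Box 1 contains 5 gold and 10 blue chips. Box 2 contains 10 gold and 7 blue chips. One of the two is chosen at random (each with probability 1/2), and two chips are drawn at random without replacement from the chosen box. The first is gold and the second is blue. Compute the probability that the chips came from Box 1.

136/283

P(E | Box 1) = 5/21; P(E | Box 2) = 35/136.
P(E) = 1/2·5/21 + 1/2·35/136 = 1415/5712.
By Bayes' rule, P(Box 1 | E) = 5/42 / 1415/5712 = 136/283 ≈ 0.4806.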